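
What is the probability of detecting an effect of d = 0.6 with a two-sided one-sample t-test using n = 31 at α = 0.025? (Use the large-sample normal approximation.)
Power ≈ 0.86

Power calculation (one-sample t-test, normal approximation):
z_β = d · √n - z_{α/2}
z_β = 0.6 · √31 - 2.241
z_β = 0.6 · 5.568 - 2.241
z_β = 1.099

Power = Φ(z_β) = Φ(1.099) ≈ 0.864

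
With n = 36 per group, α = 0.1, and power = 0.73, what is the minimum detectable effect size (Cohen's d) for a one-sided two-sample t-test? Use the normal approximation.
d ≈ 0.45

Minimum detectable effect (two-sample t-test, normal approximation):
d = (z_α + z_β) / √(n/2)
d = (1.282 + 0.613) / √(36/2)
d = 1.894 / 4.243
d ≈ 0.45

By Cohen's convention (0.2 small / 0.5 medium / 0.8 large): small effect.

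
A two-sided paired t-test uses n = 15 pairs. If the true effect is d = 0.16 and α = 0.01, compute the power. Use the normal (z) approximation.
Power ≈ 0.03

Power calculation (paired t-test, normal approximation):
z_β = d · √n - z_{α/2}
z_β = 0.16 · √15 - 2.576
z_β = 0.16 · 3.873 - 2.576
z_β = -1.956

Power = Φ(z_β) = Φ(-1.956) ≈ 0.025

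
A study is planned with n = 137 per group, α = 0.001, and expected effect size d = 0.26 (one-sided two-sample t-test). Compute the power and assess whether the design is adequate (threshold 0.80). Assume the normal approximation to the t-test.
Power ≈ 0.17; the study is underpowered (power < 0.80)

Power calculation (two-sample t-test, normal approximation):
z_β = d · √(n/2) - z_α
z_β = 0.26 · √(137/2) - 3.090
z_β = 0.26 · 8.276 - 3.090
z_β = -0.938

Power = Φ(z_β) = Φ(-0.938) ≈ 0.174

Effect size d = 0.26 is small by Cohen's convention (0.2/0.5/0.8).

Threshold: power ≥ 0.80 is conventionally adequate.
Power ≈ 0.17 → the study is underpowered (power < 0.80).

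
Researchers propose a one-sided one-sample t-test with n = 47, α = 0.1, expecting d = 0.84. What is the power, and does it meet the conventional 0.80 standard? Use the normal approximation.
Power ≈ 1.00; the study is adequately powered (power ≥ 0.80)

Power calculation (one-sample t-test, normal approximation):
z_β = d · √n - z_α
z_β = 0.84 · √47 - 1.282
z_β = 0.84 · 6.856 - 1.282
z_β = 4.477

Power = Φ(z_β) = Φ(4.477) ≈ 1.000

Effect size d = 0.84 is large by Cohen's convention (0.2/0.5/0.8).

Threshold: power ≥ 0.80 is conventionally adequate.
Power ≈ 1.00 → the study is adequately powered (power ≥ 0.80).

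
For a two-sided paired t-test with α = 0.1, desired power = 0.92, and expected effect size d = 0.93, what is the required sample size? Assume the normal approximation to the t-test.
n = 11 pairs

Sample size formula (paired t-test, normal approximation):
n = ((z_{α/2} + z_β) / d)²

z_{α/2} = 1.645 (for α = 0.1, two-sided)
z_β = 1.405 (for power = 0.92)
d = 0.93

n = ((1.645 + 1.405) / 0.93)²
n = (3.280)²
n ≈ 10.76
Round up to the next whole number: n = 11 pairs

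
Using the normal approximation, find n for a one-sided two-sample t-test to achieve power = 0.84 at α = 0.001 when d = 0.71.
n = 67 per group

Sample size formula (two-sample t-test, normal approximation):
n = 2 · ((z_α + z_β) / d)²

z_α = 3.090 (for α = 0.001, one-sided)
z_β = 0.994 (for power = 0.84)
d = 0.71

n = 2 · ((3.090 + 0.994) / 0.71)²
n = 2 · (5.752)²
n ≈ 66.17
Round up to the next whole number: n = 67 per group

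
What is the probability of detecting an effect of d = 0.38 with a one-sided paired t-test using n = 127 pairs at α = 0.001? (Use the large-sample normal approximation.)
Power ≈ 0.88

Power calculation (paired t-test, normal approximation):
z_β = d · √n - z_α
z_β = 0.38 · √127 - 3.090
z_β = 0.38 · 11.269 - 3.090
z_β = 1.192

Power = Φ(z_β) = Φ(1.192) ≈ 0.883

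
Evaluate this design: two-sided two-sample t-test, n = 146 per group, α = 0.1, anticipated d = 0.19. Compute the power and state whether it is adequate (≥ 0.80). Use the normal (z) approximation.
Power ≈ 0.49; the study is underpowered (power < 0.80)

Power calculation (two-sample t-test, normal approximation):
z_β = d · √(n/2) - z_{α/2}
z_β = 0.19 · √(146/2) - 1.645
z_β = 0.19 · 8.544 - 1.645
z_β = -0.021

Power = Φ(z_β) = Φ(-0.021) ≈ 0.491

Effect size d = 0.19 is very small by Cohen's convention (0.2/0.5/0.8).

Threshold: power ≥ 0.80 is conventionally adequate.
Power ≈ 0.49 → the study is underpowered (power < 0.80).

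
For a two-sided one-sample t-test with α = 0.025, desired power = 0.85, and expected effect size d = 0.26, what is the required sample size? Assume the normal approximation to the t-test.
n = 159

Sample size formula (one-sample t-test, normal approximation):
n = ((z_{α/2} + z_β) / d)²

z_{α/2} = 2.241 (for α = 0.025, two-sided)
z_β = 1.036 (for power = 0.85)
d = 0.26

n = ((2.241 + 1.036) / 0.26)²
n = (12.604)²
n ≈ 158.86
Round up to the next whole number: n = 159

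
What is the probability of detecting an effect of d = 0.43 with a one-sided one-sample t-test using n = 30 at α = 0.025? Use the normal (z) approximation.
Power ≈ 0.65

Power calculation (one-sample t-test, normal approximation):
z_β = d · √n - z_α
z_β = 0.43 · √30 - 1.960
z_β = 0.43 · 5.477 - 1.960
z_β = 0.395

Power = Φ(z_β) = Φ(0.395) ≈ 0.654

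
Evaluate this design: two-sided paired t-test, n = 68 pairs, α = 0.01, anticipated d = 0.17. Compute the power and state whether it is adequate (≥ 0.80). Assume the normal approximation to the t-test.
Power ≈ 0.12; the study is underpowered (power < 0.80)

Power calculation (paired t-test, normal approximation):
z_β = d · √n - z_{α/2}
z_β = 0.17 · √68 - 2.576
z_β = 0.17 · 8.246 - 2.576
z_β = -1.174

Power = Φ(z_β) = Φ(-1.174) ≈ 0.120

Effect size d = 0.17 is very small by Cohen's convention (0.2/0.5/0.8).

Threshold: power ≥ 0.80 is conventionally adequate.
Power ≈ 0.12 → the study is underpowered (power < 0.80).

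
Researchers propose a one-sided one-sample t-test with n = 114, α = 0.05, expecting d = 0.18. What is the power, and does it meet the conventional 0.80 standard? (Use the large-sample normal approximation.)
Power ≈ 0.61; the study is underpowered (power < 0.80)

Power calculation (one-sample t-test, normal approximation):
z_β = d · √n - z_α
z_β = 0.18 · √114 - 1.645
z_β = 0.18 · 10.677 - 1.645
z_β = 0.277

Power = Φ(z_β) = Φ(0.277) ≈ 0.609

Effect size d = 0.18 is very small by Cohen's convention (0.2/0.5/0.8).

Threshold: power ≥ 0.80 is conventionally adequate.
Power ≈ 0.61 → the study is underpowered (power < 0.80).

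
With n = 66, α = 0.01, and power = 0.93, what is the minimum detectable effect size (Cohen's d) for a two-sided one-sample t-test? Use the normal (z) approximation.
d ≈ 0.50

Minimum detectable effect (one-sample t-test, normal approximation):
d = (z_{α/2} + z_β) / √n
d = (2.576 + 1.476) / √66
d = 4.052 / 8.124
d ≈ 0.50

By Cohen's convention (0.2 small / 0.5 medium / 0.8 large): medium effect.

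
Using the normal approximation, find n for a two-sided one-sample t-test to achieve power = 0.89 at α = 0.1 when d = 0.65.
n = 20

Sample size formula (one-sample t-test, normal approximation):
n = ((z_{α/2} + z_β) / d)²

z_{α/2} = 1.645 (for α = 0.1, two-sided)
z_β = 1.227 (for power = 0.89)
d = 0.65

n = ((1.645 + 1.227) / 0.65)²
n = (4.418)²
n ≈ 19.52
Round up to the next whole number: n = 20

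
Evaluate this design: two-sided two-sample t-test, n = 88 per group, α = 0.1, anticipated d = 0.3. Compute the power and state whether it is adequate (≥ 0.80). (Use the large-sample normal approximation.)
Power ≈ 0.63; the study is underpowered (power < 0.80)

Power calculation (two-sample t-test, normal approximation):
z_β = d · √(n/2) - z_{α/2}
z_β = 0.3 · √(88/2) - 1.645
z_β = 0.3 · 6.633 - 1.645
z_β = 0.345

Power = Φ(z_β) = Φ(0.345) ≈ 0.635

Effect size d = 0.3 is small by Cohen's convention (0.2/0.5/0.8).

Threshold: power ≥ 0.80 is conventionally adequate.
Power ≈ 0.63 → the study is underpowered (power < 0.80).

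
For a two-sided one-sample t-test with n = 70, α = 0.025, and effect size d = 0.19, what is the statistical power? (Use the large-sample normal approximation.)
Power ≈ 0.26

Power calculation (one-sample t-test, normal approximation):
z_β = d · √n - z_{α/2}
z_β = 0.19 · √70 - 2.241
z_β = 0.19 · 8.367 - 2.241
z_β = -0.652

Power = Φ(z_β) = Φ(-0.652) ≈ 0.257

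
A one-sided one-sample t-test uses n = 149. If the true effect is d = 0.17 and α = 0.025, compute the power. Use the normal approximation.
Power ≈ 0.55

Power calculation (one-sample t-test, normal approximation):
z_β = d · √n - z_α
z_β = 0.17 · √149 - 1.960
z_β = 0.17 · 12.207 - 1.960
z_β = 0.115

Power = Φ(z_β) = Φ(0.115) ≈ 0.546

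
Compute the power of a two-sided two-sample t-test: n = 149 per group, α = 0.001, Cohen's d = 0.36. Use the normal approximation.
Power ≈ 0.43

Power calculation (two-sample t-test, normal approximation):
z_β = d · √(n/2) - z_{α/2}
z_β = 0.36 · √(149/2) - 3.291
z_β = 0.36 · 8.631 - 3.291
z_β = -0.183

Power = Φ(z_β) = Φ(-0.183) ≈ 0.427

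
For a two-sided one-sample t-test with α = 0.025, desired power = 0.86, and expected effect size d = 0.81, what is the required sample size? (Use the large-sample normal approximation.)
n = 17

Sample size formula (one-sample t-test, normal approximation):
n = ((z_{α/2} + z_β) / d)²

z_{α/2} = 2.241 (for α = 0.025, two-sided)
z_β = 1.080 (for power = 0.86)
d = 0.81

n = ((2.241 + 1.080) / 0.81)²
n = (4.100)²
n ≈ 16.81
Round up to the next whole number: n = 17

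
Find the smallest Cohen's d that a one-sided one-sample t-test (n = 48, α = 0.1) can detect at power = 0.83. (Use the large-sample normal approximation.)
d ≈ 0.32

Minimum detectable effect (one-sample t-test, normal approximation):
d = (z_α + z_β) / √n
d = (1.282 + 0.954) / √48
d = 2.236 / 6.928
d ≈ 0.32

By Cohen's convention (0.2 small / 0.5 medium / 0.8 large): small effect.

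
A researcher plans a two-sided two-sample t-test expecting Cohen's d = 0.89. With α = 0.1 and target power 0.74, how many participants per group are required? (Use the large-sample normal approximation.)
n = 14 per group

Sample size formula (two-sample t-test, normal approximation):
n = 2 · ((z_{α/2} + z_β) / d)²

z_{α/2} = 1.645 (for α = 0.1, two-sided)
z_β = 0.643 (for power = 0.74)
d = 0.89

n = 2 · ((1.645 + 0.643) / 0.89)²
n = 2 · (2.571)²
n ≈ 13.22
Round up to the next whole number: n = 14 per group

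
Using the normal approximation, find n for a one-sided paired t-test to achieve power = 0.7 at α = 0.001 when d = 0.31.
n = 136 pairs

Sample size formula (paired t-test, normal approximation):
n = ((z_α + z_β) / d)²

z_α = 3.090 (for α = 0.001, one-sided)
z_β = 0.524 (for power = 0.7)
d = 0.31

n = ((3.090 + 0.524) / 0.31)²
n = (11.658)²
n ≈ 135.91
Round up to the next whole number: n = 136 pairs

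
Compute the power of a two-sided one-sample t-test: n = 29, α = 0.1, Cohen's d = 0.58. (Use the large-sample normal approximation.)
Power ≈ 0.93

Power calculation (one-sample t-test, normal approximation):
z_β = d · √n - z_{α/2}
z_β = 0.58 · √29 - 1.645
z_β = 0.58 · 5.385 - 1.645
z_β = 1.479

Power = Φ(z_β) = Φ(1.479) ≈ 0.930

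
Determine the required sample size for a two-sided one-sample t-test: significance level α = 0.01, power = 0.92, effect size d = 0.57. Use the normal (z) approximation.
n = 49

Sample size formula (one-sample t-test, normal approximation):
n = ((z_{α/2} + z_β) / d)²

z_{α/2} = 2.576 (for α = 0.01, two-sided)
z_β = 1.405 (for power = 0.92)
d = 0.57

n = ((2.576 + 1.405) / 0.57)²
n = (6.984)²
n ≈ 48.78
Round up to the next whole number: n = 49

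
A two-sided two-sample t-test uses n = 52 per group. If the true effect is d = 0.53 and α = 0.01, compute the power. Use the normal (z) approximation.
Power ≈ 0.55

Power calculation (two-sample t-test, normal approximation):
z_β = d · √(n/2) - z_{α/2}
z_β = 0.53 · √(52/2) - 2.576
z_β = 0.53 · 5.099 - 2.576
z_β = 0.127

Power = Φ(z_β) = Φ(0.127) ≈ 0.550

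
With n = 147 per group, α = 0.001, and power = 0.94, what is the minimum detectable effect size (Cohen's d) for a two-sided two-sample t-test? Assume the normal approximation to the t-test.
d ≈ 0.57

Minimum detectable effect (two-sample t-test, normal approximation):
d = (z_{α/2} + z_β) / √(n/2)
d = (3.291 + 1.555) / √(147/2)
d = 4.845 / 8.573
d ≈ 0.57

By Cohen's convention (0.2 small / 0.5 medium / 0.8 large): medium effect.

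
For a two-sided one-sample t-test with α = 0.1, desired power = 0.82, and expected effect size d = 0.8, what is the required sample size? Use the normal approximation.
n = 11

Sample size formula (one-sample t-test, normal approximation):
n = ((z_{α/2} + z_β) / d)²

z_{α/2} = 1.645 (for α = 0.1, two-sided)
z_β = 0.915 (for power = 0.82)
d = 0.8

n = ((1.645 + 0.915) / 0.8)²
n = (3.200)²
n ≈ 10.24
Round up to the next whole number: n = 11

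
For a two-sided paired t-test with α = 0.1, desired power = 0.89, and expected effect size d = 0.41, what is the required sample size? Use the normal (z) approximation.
n = 50 pairs

Sample size formula (paired t-test, normal approximation):
n = ((z_{α/2} + z_β) / d)²

z_{α/2} = 1.645 (for α = 0.1, two-sided)
z_β = 1.227 (for power = 0.89)
d = 0.41

n = ((1.645 + 1.227) / 0.41)²
n = (7.005)²
n ≈ 49.07
Round up to the next whole number: n = 50 pairs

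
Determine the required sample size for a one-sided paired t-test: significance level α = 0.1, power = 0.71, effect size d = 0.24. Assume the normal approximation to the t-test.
n = 59 pairs

Sample size formula (paired t-test, normal approximation):
n = ((z_α + z_β) / d)²

z_α = 1.282 (for α = 0.1, one-sided)
z_β = 0.553 (for power = 0.71)
d = 0.24

n = ((1.282 + 0.553) / 0.24)²
n = (7.646)²
n ≈ 58.46
Round up to the next whole number: n = 59 pairs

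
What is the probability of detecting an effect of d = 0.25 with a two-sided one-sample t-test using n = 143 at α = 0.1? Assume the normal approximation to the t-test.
Power ≈ 0.91

Power calculation (one-sample t-test, normal approximation):
z_β = d · √n - z_{α/2}
z_β = 0.25 · √143 - 1.645
z_β = 0.25 · 11.958 - 1.645
z_β = 1.345

Power = Φ(z_β) = Φ(1.345) ≈ 0.911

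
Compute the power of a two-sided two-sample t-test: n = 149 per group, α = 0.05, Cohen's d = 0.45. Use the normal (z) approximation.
Power ≈ 0.97

Power calculation (two-sample t-test, normal approximation):
z_β = d · √(n/2) - z_{α/2}
z_β = 0.45 · √(149/2) - 1.960
z_β = 0.45 · 8.631 - 1.960
z_β = 1.924

Power = Φ(z_β) = Φ(1.924) ≈ 0.973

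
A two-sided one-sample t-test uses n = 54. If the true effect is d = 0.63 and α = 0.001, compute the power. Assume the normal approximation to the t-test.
Power ≈ 0.91

Power calculation (one-sample t-test, normal approximation):
z_β = d · √n - z_{α/2}
z_β = 0.63 · √54 - 3.291
z_β = 0.63 · 7.348 - 3.291
z_β = 1.339

Power = Φ(z_β) = Φ(1.339) ≈ 0.910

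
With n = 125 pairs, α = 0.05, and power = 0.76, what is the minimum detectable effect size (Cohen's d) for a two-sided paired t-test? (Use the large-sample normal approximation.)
d ≈ 0.24

Minimum detectable effect (paired t-test, normal approximation):
d = (z_{α/2} + z_β) / √n
d = (1.960 + 0.706) / √125
d = 2.666 / 11.180
d ≈ 0.24

By Cohen's convention (0.2 small / 0.5 medium / 0.8 large): small effect.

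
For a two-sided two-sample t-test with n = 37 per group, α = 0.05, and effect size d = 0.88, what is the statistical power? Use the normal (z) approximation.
Power ≈ 0.97

Power calculation (two-sample t-test, normal approximation):
z_β = d · √(n/2) - z_{α/2}
z_β = 0.88 · √(37/2) - 1.960
z_β = 0.88 · 4.301 - 1.960
z_β = 1.825

Power = Φ(z_β) = Φ(1.825) ≈ 0.966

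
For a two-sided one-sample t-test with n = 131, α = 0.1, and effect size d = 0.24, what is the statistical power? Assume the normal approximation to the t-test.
Power ≈ 0.86

Power calculation (one-sample t-test, normal approximation):
z_β = d · √n - z_{α/2}
z_β = 0.24 · √131 - 1.645
z_β = 0.24 · 11.446 - 1.645
z_β = 1.102

Power = Φ(z_β) = Φ(1.102) ≈ 0.865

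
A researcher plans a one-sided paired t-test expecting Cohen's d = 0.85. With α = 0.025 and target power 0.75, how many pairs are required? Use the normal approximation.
n = 10 pairs

Sample size formula (paired t-test, normal approximation):
n = ((z_α + z_β) / d)²

z_α = 1.960 (for α = 0.025, one-sided)
z_β = 0.674 (for power = 0.75)
d = 0.85

n = ((1.960 + 0.674) / 0.85)²
n = (3.099)²
n ≈ 9.60
Round up to the next whole number: n = 10 pairs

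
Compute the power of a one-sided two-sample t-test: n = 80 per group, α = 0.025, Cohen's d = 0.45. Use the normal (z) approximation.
Power ≈ 0.81

Power calculation (two-sample t-test, normal approximation):
z_β = d · √(n/2) - z_α
z_β = 0.45 · √(80/2) - 1.960
z_β = 0.45 · 6.325 - 1.960
z_β = 0.886

Power = Φ(z_β) = Φ(0.886) ≈ 0.812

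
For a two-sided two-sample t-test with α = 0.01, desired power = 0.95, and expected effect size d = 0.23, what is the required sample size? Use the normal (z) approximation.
n = 674 per group

Sample size formula (two-sample t-test, normal approximation):
n = 2 · ((z_{α/2} + z_β) / d)²

z_{α/2} = 2.576 (for α = 0.01, two-sided)
z_β = 1.645 (for power = 0.95)
d = 0.23

n = 2 · ((2.576 + 1.645) / 0.23)²
n = 2 · (18.352)²
n ≈ 673.59
Round up to the next whole number: n = 674 per group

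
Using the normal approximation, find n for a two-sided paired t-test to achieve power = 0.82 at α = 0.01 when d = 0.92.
n = 15 pairs

Sample size formula (paired t-test, normal approximation):
n = ((z_{α/2} + z_β) / d)²

z_{α/2} = 2.576 (for α = 0.01, two-sided)
z_β = 0.915 (for power = 0.82)
d = 0.92

n = ((2.576 + 0.915) / 0.92)²
n = (3.795)²
n ≈ 14.40
Round up to the next whole number: n = 15 pairs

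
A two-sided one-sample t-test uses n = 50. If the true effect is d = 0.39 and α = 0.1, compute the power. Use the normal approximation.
Power ≈ 0.87

Power calculation (one-sample t-test, normal approximation):
z_β = d · √n - z_{α/2}
z_β = 0.39 · √50 - 1.645
z_β = 0.39 · 7.071 - 1.645
z_β = 1.113

Power = Φ(z_β) = Φ(1.113) ≈ 0.867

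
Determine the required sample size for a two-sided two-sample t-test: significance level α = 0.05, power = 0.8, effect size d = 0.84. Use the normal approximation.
n = 23 per group

Sample size formula (two-sample t-test, normal approximation):
n = 2 · ((z_{α/2} + z_β) / d)²

z_{α/2} = 1.960 (for α = 0.05, two-sided)
z_β = 0.842 (for power = 0.8)
d = 0.84

n = 2 · ((1.960 + 0.842) / 0.84)²
n = 2 · (3.336)²
n ≈ 22.26
Round up to the next whole number: n = 23 per group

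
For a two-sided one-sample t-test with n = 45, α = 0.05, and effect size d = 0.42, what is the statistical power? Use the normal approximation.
Power ≈ 0.80

Power calculation (one-sample t-test, normal approximation):
z_β = d · √n - z_{α/2}
z_β = 0.42 · √45 - 1.960
z_β = 0.42 · 6.708 - 1.960
z_β = 0.857

Power = Φ(z_β) = Φ(0.857) ≈ 0.804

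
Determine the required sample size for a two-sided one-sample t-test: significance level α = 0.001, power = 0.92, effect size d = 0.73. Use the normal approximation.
n = 42

Sample size formula (one-sample t-test, normal approximation):
n = ((z_{α/2} + z_β) / d)²

z_{α/2} = 3.291 (for α = 0.001, two-sided)
z_β = 1.405 (for power = 0.92)
d = 0.73

n = ((3.291 + 1.405) / 0.73)²
n = (6.433)²
n ≈ 41.38
Round up to the next whole number: n = 42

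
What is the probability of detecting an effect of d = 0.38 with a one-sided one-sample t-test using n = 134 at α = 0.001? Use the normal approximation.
Power ≈ 0.90

Power calculation (one-sample t-test, normal approximation):
z_β = d · √n - z_α
z_β = 0.38 · √134 - 3.090
z_β = 0.38 · 11.576 - 3.090
z_β = 1.309

Power = Φ(z_β) = Φ(1.309) ≈ 0.905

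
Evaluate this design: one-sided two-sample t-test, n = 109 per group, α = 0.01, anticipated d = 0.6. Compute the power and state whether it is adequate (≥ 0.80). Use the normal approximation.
Power ≈ 0.98; the study is adequately powered (power ≥ 0.80)

Power calculation (two-sample t-test, normal approximation):
z_β = d · √(n/2) - z_α
z_β = 0.6 · √(109/2) - 2.326
z_β = 0.6 · 7.382 - 2.326
z_β = 2.103

Power = Φ(z_β) = Φ(2.103) ≈ 0.982

Effect size d = 0.6 is medium by Cohen's convention (0.2/0.5/0.8).

Threshold: power ≥ 0.80 is conventionally adequate.
Power ≈ 0.98 → the study is adequately powered (power ≥ 0.80).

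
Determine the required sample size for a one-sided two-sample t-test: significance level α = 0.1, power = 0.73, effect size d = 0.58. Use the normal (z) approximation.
n = 22 per group

Sample size formula (two-sample t-test, normal approximation):
n = 2 · ((z_α + z_β) / d)²

z_α = 1.282 (for α = 0.1, one-sided)
z_β = 0.613 (for power = 0.73)
d = 0.58

n = 2 · ((1.282 + 0.613) / 0.58)²
n = 2 · (3.267)²
n ≈ 21.35
Round up to the next whole number: n = 22 per group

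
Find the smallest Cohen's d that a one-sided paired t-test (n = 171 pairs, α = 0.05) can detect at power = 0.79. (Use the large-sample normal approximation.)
d ≈ 0.19

Minimum detectable effect (paired t-test, normal approximation):
d = (z_α + z_β) / √n
d = (1.645 + 0.806) / √171
d = 2.451 / 13.077
d ≈ 0.19

By Cohen's convention (0.2 small / 0.5 medium / 0.8 large): very small effect.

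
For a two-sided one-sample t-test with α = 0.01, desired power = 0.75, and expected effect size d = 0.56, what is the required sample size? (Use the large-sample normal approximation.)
n = 34

Sample size formula (one-sample t-test, normal approximation):
n = ((z_{α/2} + z_β) / d)²

z_{α/2} = 2.576 (for α = 0.01, two-sided)
z_β = 0.674 (for power = 0.75)
d = 0.56

n = ((2.576 + 0.674) / 0.56)²
n = (5.804)²
n ≈ 33.69
Round up to the next whole number: n = 34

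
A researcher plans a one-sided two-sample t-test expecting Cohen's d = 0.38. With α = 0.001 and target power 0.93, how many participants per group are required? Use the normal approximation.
n = 289 per group

Sample size formula (two-sample t-test, normal approximation):
n = 2 · ((z_α + z_β) / d)²

z_α = 3.090 (for α = 0.001, one-sided)
z_β = 1.476 (for power = 0.93)
d = 0.38

n = 2 · ((3.090 + 1.476) / 0.38)²
n = 2 · (12.016)²
n ≈ 288.77
Round up to the next whole number: n = 289 per group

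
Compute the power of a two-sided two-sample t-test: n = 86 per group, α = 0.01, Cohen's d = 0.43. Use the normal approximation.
Power ≈ 0.60

Power calculation (two-sample t-test, normal approximation):
z_β = d · √(n/2) - z_{α/2}
z_β = 0.43 · √(86/2) - 2.576
z_β = 0.43 · 6.557 - 2.576
z_β = 0.244

Power = Φ(z_β) = Φ(0.244) ≈ 0.596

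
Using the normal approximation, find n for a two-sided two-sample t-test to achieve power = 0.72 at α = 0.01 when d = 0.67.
n = 45 per group

Sample size formula (two-sample t-test, normal approximation):
n = 2 · ((z_{α/2} + z_β) / d)²

z_{α/2} = 2.576 (for α = 0.01, two-sided)
z_β = 0.583 (for power = 0.72)
d = 0.67

n = 2 · ((2.576 + 0.583) / 0.67)²
n = 2 · (4.715)²
n ≈ 44.46
Round up to the next whole number: n = 45 per group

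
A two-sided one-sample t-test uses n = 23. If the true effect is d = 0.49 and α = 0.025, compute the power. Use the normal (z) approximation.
Power ≈ 0.54

Power calculation (one-sample t-test, normal approximation):
z_β = d · √n - z_{α/2}
z_β = 0.49 · √23 - 2.241
z_β = 0.49 · 4.796 - 2.241
z_β = 0.109

Power = Φ(z_β) = Φ(0.109) ≈ 0.543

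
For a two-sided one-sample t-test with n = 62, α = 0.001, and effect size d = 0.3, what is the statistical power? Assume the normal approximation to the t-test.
Power ≈ 0.18

Power calculation (one-sample t-test, normal approximation):
z_β = d · √n - z_{α/2}
z_β = 0.3 · √62 - 3.291
z_β = 0.3 · 7.874 - 3.291
z_β = -0.928

Power = Φ(z_β) = Φ(-0.928) ≈ 0.177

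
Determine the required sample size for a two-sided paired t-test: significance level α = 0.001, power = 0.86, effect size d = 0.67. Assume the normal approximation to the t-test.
n = 43 pairs

Sample size formula (paired t-test, normal approximation):
n = ((z_{α/2} + z_β) / d)²

z_{α/2} = 3.291 (for α = 0.001, two-sided)
z_β = 1.080 (for power = 0.86)
d = 0.67

n = ((3.291 + 1.080) / 0.67)²
n = (6.524)²
n ≈ 42.56
Round up to the next whole number: n = 43 pairs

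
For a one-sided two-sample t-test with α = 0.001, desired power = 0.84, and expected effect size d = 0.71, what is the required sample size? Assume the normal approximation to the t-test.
n = 67 per group

Sample size formula (two-sample t-test, normal approximation):
n = 2 · ((z_α + z_β) / d)²

z_α = 3.090 (for α = 0.001, one-sided)
z_β = 0.994 (for power = 0.84)
d = 0.71

n = 2 · ((3.090 + 0.994) / 0.71)²
n = 2 · (5.752)²
n ≈ 66.17
Round up to the next whole number: n = 67 per group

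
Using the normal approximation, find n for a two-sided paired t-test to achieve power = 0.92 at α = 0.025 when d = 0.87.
n = 18 pairs

Sample size formula (paired t-test, normal approximation):
n = ((z_{α/2} + z_β) / d)²

z_{α/2} = 2.241 (for α = 0.025, two-sided)
z_β = 1.405 (for power = 0.92)
d = 0.87

n = ((2.241 + 1.405) / 0.87)²
n = (4.191)²
n ≈ 17.56
Round up to the next whole number: n = 18 pairs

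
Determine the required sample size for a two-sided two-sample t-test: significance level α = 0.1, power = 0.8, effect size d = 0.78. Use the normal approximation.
n = 21 per group

Sample size formula (two-sample t-test, normal approximation):
n = 2 · ((z_{α/2} + z_β) / d)²

z_{α/2} = 1.645 (for α = 0.1, two-sided)
z_β = 0.842 (for power = 0.8)
d = 0.78

n = 2 · ((1.645 + 0.842) / 0.78)²
n = 2 · (3.188)²
n ≈ 20.33
Round up to the next whole number: n = 21 per group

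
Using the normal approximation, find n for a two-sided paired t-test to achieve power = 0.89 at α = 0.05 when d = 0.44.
n = 53 pairs

Sample size formula (paired t-test, normal approximation):
n = ((z_{α/2} + z_β) / d)²

z_{α/2} = 1.960 (for α = 0.05, two-sided)
z_β = 1.227 (for power = 0.89)
d = 0.44

n = ((1.960 + 1.227) / 0.44)²
n = (7.243)²
n ≈ 52.46
Round up to the next whole number: n = 53 pairs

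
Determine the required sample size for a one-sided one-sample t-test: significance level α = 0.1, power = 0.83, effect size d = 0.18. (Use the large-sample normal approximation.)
n = 155

Sample size formula (one-sample t-test, normal approximation):
n = ((z_α + z_β) / d)²

z_α = 1.282 (for α = 0.1, one-sided)
z_β = 0.954 (for power = 0.83)
d = 0.18

n = ((1.282 + 0.954) / 0.18)²
n = (12.422)²
n ≈ 154.31
Round up to the next whole number: n = 155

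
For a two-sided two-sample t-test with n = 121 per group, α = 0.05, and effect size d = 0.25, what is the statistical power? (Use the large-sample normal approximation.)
Power ≈ 0.49

Power calculation (two-sample t-test, normal approximation):
z_β = d · √(n/2) - z_{α/2}
z_β = 0.25 · √(121/2) - 1.960
z_β = 0.25 · 7.778 - 1.960
z_β = -0.015

Power = Φ(z_β) = Φ(-0.015) ≈ 0.494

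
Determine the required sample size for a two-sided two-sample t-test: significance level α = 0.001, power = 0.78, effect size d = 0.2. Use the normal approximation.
n = 826 per group

Sample size formula (two-sample t-test, normal approximation):
n = 2 · ((z_{α/2} + z_β) / d)²

z_{α/2} = 3.291 (for α = 0.001, two-sided)
z_β = 0.772 (for power = 0.78)
d = 0.2

n = 2 · ((3.291 + 0.772) / 0.2)²
n = 2 · (20.315)²
n ≈ 825.40
Round up to the next whole number: n = 826 per group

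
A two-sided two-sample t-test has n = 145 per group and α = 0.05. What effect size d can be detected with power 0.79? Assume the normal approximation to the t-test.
d ≈ 0.32

Minimum detectable effect (two-sample t-test, normal approximation):
d = (z_{α/2} + z_β) / √(n/2)
d = (1.960 + 0.806) / √(145/2)
d = 2.766 / 8.515
d ≈ 0.32

By Cohen's convention (0.2 small / 0.5 medium / 0.8 large): small effect.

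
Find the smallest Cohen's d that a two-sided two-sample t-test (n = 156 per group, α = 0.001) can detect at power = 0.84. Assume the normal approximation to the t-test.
d ≈ 0.49

Minimum detectable effect (two-sample t-test, normal approximation):
d = (z_{α/2} + z_β) / √(n/2)
d = (3.291 + 0.994) / √(156/2)
d = 4.285 / 8.832
d ≈ 0.49

By Cohen's convention (0.2 small / 0.5 medium / 0.8 large): small effect.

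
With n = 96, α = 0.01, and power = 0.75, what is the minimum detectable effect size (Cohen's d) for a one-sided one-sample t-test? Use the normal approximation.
d ≈ 0.31

Minimum detectable effect (one-sample t-test, normal approximation):
d = (z_α + z_β) / √n
d = (2.326 + 0.674) / √96
d = 3.001 / 9.798
d ≈ 0.31

By Cohen's convention (0.2 small / 0.5 medium / 0.8 large): small effect.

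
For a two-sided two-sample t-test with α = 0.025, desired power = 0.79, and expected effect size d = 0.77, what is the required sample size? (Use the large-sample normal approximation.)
n = 32 per group

Sample size formula (two-sample t-test, normal approximation):
n = 2 · ((z_{α/2} + z_β) / d)²

z_{α/2} = 2.241 (for α = 0.025, two-sided)
z_β = 0.806 (for power = 0.79)
d = 0.77

n = 2 · ((2.241 + 0.806) / 0.77)²
n = 2 · (3.957)²
n ≈ 31.32
Round up to the next whole number: n = 32 per group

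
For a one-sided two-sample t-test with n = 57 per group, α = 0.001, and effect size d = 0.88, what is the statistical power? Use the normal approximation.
Power ≈ 0.95

Power calculation (two-sample t-test, normal approximation):
z_β = d · √(n/2) - z_α
z_β = 0.88 · √(57/2) - 3.090
z_β = 0.88 · 5.339 - 3.090
z_β = 1.608

Power = Φ(z_β) = Φ(1.608) ≈ 0.946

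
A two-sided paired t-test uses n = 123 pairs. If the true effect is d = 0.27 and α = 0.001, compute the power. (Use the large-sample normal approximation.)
Power ≈ 0.38

Power calculation (paired t-test, normal approximation):
z_β = d · √n - z_{α/2}
z_β = 0.27 · √123 - 3.291
z_β = 0.27 · 11.091 - 3.291
z_β = -0.296

Power = Φ(z_β) = Φ(-0.296) ≈ 0.384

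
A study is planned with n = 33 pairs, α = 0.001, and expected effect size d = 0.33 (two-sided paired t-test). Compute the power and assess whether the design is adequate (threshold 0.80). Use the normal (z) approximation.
Power ≈ 0.08; the study is underpowered (power < 0.80)

Power calculation (paired t-test, normal approximation):
z_β = d · √n - z_{α/2}
z_β = 0.33 · √33 - 3.291
z_β = 0.33 · 5.745 - 3.291
z_β = -1.395

Power = Φ(z_β) = Φ(-1.395) ≈ 0.082

Effect size d = 0.33 is small by Cohen's convention (0.2/0.5/0.8).

Threshold: power ≥ 0.80 is conventionally adequate.
Power ≈ 0.08 → the study is underpowered (power < 0.80).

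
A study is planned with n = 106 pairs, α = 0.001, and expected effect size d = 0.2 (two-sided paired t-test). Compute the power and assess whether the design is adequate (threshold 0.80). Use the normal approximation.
Power ≈ 0.11; the study is underpowered (power < 0.80)

Power calculation (paired t-test, normal approximation):
z_β = d · √n - z_{α/2}
z_β = 0.2 · √106 - 3.291
z_β = 0.2 · 10.296 - 3.291
z_β = -1.231

Power = Φ(z_β) = Φ(-1.231) ≈ 0.109

Effect size d = 0.2 is small by Cohen's convention (0.2/0.5/0.8).

Threshold: power ≥ 0.80 is conventionally adequate.
Power ≈ 0.11 → the study is underpowered (power < 0.80).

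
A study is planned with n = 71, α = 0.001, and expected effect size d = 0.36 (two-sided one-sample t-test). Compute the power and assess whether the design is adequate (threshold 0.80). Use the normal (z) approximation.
Power ≈ 0.40; the study is underpowered (power < 0.80)

Power calculation (one-sample t-test, normal approximation):
z_β = d · √n - z_{α/2}
z_β = 0.36 · √71 - 3.291
z_β = 0.36 · 8.426 - 3.291
z_β = -0.257

Power = Φ(z_β) = Φ(-0.257) ≈ 0.399

Effect size d = 0.36 is small by Cohen's convention (0.2/0.5/0.8).

Threshold: power ≥ 0.80 is conventionally adequate.
Power ≈ 0.40 → the study is underpowered (power < 0.80).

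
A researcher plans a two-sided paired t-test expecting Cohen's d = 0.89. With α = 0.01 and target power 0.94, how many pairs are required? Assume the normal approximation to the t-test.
n = 22 pairs

Sample size formula (paired t-test, normal approximation):
n = ((z_{α/2} + z_β) / d)²

z_{α/2} = 2.576 (for α = 0.01, two-sided)
z_β = 1.555 (for power = 0.94)
d = 0.89

n = ((2.576 + 1.555) / 0.89)²
n = (4.642)²
n ≈ 21.55
Round up to the next whole number: n = 22 pairs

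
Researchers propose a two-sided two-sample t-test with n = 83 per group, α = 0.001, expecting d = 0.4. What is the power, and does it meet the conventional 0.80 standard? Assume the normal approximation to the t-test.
Power ≈ 0.24; the study is underpowered (power < 0.80)

Power calculation (two-sample t-test, normal approximation):
z_β = d · √(n/2) - z_{α/2}
z_β = 0.4 · √(83/2) - 3.291
z_β = 0.4 · 6.442 - 3.291
z_β = -0.714

Power = Φ(z_β) = Φ(-0.714) ≈ 0.238

Effect size d = 0.4 is small by Cohen's convention (0.2/0.5/0.8).

Threshold: power ≥ 0.80 is conventionally adequate.
Power ≈ 0.24 → the study is underpowered (power < 0.80).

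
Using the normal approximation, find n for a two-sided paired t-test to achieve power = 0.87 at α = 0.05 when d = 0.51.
n = 37 pairs

Sample size formula (paired t-test, normal approximation):
n = ((z_{α/2} + z_β) / d)²

z_{α/2} = 1.960 (for α = 0.05, two-sided)
z_β = 1.126 (for power = 0.87)
d = 0.51

n = ((1.960 + 1.126) / 0.51)²
n = (6.051)²
n ≈ 36.61
Round up to the next whole number: n = 37 pairs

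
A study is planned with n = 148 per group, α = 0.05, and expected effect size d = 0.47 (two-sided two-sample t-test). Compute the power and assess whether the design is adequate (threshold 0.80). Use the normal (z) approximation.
Power ≈ 0.98; the study is adequately powered (power ≥ 0.80)

Power calculation (two-sample t-test, normal approximation):
z_β = d · √(n/2) - z_{α/2}
z_β = 0.47 · √(148/2) - 1.960
z_β = 0.47 · 8.602 - 1.960
z_β = 2.083

Power = Φ(z_β) = Φ(2.083) ≈ 0.981

Effect size d = 0.47 is small by Cohen's convention (0.2/0.5/0.8).

Threshold: power ≥ 0.80 is conventionally adequate.
Power ≈ 0.98 → the study is adequately powered (power ≥ 0.80).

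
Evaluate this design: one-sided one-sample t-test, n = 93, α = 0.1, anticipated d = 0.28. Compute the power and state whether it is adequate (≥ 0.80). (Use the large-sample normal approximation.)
Power ≈ 0.92; the study is adequately powered (power ≥ 0.80)

Power calculation (one-sample t-test, normal approximation):
z_β = d · √n - z_α
z_β = 0.28 · √93 - 1.282
z_β = 0.28 · 9.644 - 1.282
z_β = 1.419

Power = Φ(z_β) = Φ(1.419) ≈ 0.922

Effect size d = 0.28 is small by Cohen's convention (0.2/0.5/0.8).

Threshold: power ≥ 0.80 is conventionally adequate.
Power ≈ 0.92 → the study is adequately powered (power ≥ 0.80).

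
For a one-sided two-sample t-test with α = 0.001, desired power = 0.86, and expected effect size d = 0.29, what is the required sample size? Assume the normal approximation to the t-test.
n = 414 per group

Sample size formula (two-sample t-test, normal approximation):
n = 2 · ((z_α + z_β) / d)²

z_α = 3.090 (for α = 0.001, one-sided)
z_β = 1.080 (for power = 0.86)
d = 0.29

n = 2 · ((3.090 + 1.080) / 0.29)²
n = 2 · (14.379)²
n ≈ 413.51
Round up to the next whole number: n = 414 per group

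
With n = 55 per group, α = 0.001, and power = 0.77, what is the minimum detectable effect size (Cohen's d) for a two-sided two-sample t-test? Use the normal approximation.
d ≈ 0.77

Minimum detectable effect (two-sample t-test, normal approximation):
d = (z_{α/2} + z_β) / √(n/2)
d = (3.291 + 0.739) / √(55/2)
d = 4.029 / 5.244
d ≈ 0.77

By Cohen's convention (0.2 small / 0.5 medium / 0.8 large): medium effect.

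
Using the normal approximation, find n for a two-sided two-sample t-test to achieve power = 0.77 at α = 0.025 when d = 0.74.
n = 33 per group

Sample size formula (two-sample t-test, normal approximation):
n = 2 · ((z_{α/2} + z_β) / d)²

z_{α/2} = 2.241 (for α = 0.025, two-sided)
z_β = 0.739 (for power = 0.77)
d = 0.74

n = 2 · ((2.241 + 0.739) / 0.74)²
n = 2 · (4.027)²
n ≈ 32.43
Round up to the next whole number: n = 33 per group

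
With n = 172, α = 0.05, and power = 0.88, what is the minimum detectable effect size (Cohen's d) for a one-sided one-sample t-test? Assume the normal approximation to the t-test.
d ≈ 0.22

Minimum detectable effect (one-sample t-test, normal approximation):
d = (z_α + z_β) / √n
d = (1.645 + 1.175) / √172
d = 2.820 / 13.115
d ≈ 0.22

By Cohen's convention (0.2 small / 0.5 medium / 0.8 large): small effect.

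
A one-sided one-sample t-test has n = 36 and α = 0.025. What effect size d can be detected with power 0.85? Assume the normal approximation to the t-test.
d ≈ 0.50

Minimum detectable effect (one-sample t-test, normal approximation):
d = (z_α + z_β) / √n
d = (1.960 + 1.036) / √36
d = 2.996 / 6.000
d ≈ 0.50

By Cohen's convention (0.2 small / 0.5 medium / 0.8 large): medium effect.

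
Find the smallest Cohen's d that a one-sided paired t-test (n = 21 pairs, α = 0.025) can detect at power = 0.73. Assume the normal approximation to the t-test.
d ≈ 0.56

Minimum detectable effect (paired t-test, normal approximation):
d = (z_α + z_β) / √n
d = (1.960 + 0.613) / √21
d = 2.573 / 4.583
d ≈ 0.56

By Cohen's convention (0.2 small / 0.5 medium / 0.8 large): medium effect.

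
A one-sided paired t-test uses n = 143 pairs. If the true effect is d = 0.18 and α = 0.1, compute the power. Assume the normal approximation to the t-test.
Power ≈ 0.81

Power calculation (paired t-test, normal approximation):
z_β = d · √n - z_α
z_β = 0.18 · √143 - 1.282
z_β = 0.18 · 11.958 - 1.282
z_β = 0.871

Power = Φ(z_β) = Φ(0.871) ≈ 0.808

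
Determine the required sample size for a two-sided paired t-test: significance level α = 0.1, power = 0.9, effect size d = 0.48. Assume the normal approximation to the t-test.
n = 38 pairs

Sample size formula (paired t-test, normal approximation):
n = ((z_{α/2} + z_β) / d)²

z_{α/2} = 1.645 (for α = 0.1, two-sided)
z_β = 1.282 (for power = 0.9)
d = 0.48

n = ((1.645 + 1.282) / 0.48)²
n = (6.098)²
n ≈ 37.19
Round up to the next whole number: n = 38 pairs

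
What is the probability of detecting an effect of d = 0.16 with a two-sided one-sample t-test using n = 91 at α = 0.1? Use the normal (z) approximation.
Power ≈ 0.45

Power calculation (one-sample t-test, normal approximation):
z_β = d · √n - z_{α/2}
z_β = 0.16 · √91 - 1.645
z_β = 0.16 · 9.539 - 1.645
z_β = -0.119

Power = Φ(z_β) = Φ(-0.119) ≈ 0.453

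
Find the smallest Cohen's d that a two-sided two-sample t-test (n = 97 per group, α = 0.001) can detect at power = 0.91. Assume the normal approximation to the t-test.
d ≈ 0.67

Minimum detectable effect (two-sample t-test, normal approximation):
d = (z_{α/2} + z_β) / √(n/2)
d = (3.291 + 1.341) / √(97/2)
d = 4.631 / 6.964
d ≈ 0.67

By Cohen's convention (0.2 small / 0.5 medium / 0.8 large): medium effect.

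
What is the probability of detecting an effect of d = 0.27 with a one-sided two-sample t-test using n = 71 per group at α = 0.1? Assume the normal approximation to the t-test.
Power ≈ 0.63

Power calculation (two-sample t-test, normal approximation):
z_β = d · √(n/2) - z_α
z_β = 0.27 · √(71/2) - 1.282
z_β = 0.27 · 5.958 - 1.282
z_β = 0.327

Power = Φ(z_β) = Φ(0.327) ≈ 0.628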